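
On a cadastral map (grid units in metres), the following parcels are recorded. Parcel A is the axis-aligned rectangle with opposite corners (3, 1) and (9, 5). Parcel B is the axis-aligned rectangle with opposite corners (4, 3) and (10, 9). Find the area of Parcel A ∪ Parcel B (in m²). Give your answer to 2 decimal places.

50.00

By inclusion–exclusion:
Individual areas: |Parcel A| = 24, |Parcel B| = 36.
|Parcel A∩Parcel B|: x∈[4,9], y∈[3,5] → 5·2 = 10.
|Parcel A ∪ Parcel B| = 60 − 10 = 50.00.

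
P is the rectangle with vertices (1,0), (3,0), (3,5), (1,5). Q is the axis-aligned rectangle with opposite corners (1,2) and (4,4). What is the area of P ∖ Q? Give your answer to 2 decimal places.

|P∩Q|: x∈[1,3], y∈[2,4] → 2·2 = 4.
|P| = 10.
|P ∖ Q| = |P| − |P∩Q| = 10 − 4 = 6.00.

6.00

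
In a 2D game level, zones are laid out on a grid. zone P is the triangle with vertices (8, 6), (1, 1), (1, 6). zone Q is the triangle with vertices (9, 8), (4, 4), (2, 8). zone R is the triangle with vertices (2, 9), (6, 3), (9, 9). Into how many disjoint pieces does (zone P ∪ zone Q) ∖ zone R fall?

3

(zone P ∪ zone Q) ∖ zone R splits into 3 disjoint pieces (area 15.2957, area 0.1667, area 0.1389).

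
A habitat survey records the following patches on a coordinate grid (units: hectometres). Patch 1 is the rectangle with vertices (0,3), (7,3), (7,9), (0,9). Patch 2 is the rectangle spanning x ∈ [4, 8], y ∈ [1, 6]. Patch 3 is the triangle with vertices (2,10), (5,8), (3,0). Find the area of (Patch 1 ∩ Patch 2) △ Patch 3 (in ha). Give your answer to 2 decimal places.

22.00

|Patch 1 ∩ Patch 2| = 9.
|(Patch 1 ∩ Patch 2) ∩ Patch 3| = 0.5.
|(Patch 1 ∩ Patch 2) △ Patch 3| = 9 + 14 − 1 = 22.00.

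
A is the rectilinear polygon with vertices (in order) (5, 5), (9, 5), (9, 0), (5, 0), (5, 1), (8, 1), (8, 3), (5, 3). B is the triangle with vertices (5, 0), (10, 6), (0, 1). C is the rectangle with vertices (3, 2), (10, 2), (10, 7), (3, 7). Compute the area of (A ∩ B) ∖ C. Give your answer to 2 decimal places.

0.42

|A ∩ B| = 4.8167.
|(A ∩ B) ∩ C| = 4.4.
|(A ∩ B) ∖ C| = 4.8167 − 4.4 = 0.42.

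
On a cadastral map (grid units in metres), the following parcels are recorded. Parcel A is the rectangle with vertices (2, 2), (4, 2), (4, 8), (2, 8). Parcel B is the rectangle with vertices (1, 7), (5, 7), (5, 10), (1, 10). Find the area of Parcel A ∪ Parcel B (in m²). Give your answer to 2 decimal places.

By inclusion–exclusion:
Individual areas: |Parcel A| = 12, |Parcel B| = 12.
|Parcel A∩Parcel B|: x∈[2,4], y∈[7,8] → 2·1 = 2.
|Parcel A ∪ Parcel B| = 24 − 2 = 22.00.

22.00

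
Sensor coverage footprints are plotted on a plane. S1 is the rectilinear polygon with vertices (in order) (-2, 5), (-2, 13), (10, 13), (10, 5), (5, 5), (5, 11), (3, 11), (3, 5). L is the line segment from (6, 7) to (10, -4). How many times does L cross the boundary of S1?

The segment meets the boundary at (6.727,5).

1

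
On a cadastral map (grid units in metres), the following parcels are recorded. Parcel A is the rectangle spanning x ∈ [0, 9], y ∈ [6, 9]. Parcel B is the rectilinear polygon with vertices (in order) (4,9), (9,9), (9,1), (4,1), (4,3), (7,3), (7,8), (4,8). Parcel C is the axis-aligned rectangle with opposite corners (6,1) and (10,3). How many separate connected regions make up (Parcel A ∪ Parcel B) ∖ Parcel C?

2

(Parcel A ∪ Parcel B) ∖ Parcel C splits into 2 disjoint pieces (area 33, area 4).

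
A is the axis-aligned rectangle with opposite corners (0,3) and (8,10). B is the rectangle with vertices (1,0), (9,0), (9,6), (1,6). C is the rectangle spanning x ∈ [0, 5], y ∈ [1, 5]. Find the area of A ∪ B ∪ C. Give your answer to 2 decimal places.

By inclusion–exclusion:
Individual areas: |A| = 56, |B| = 48, |C| = 20.
|A∩B|: x∈[1,8], y∈[3,6] → 7·3 = 21.
|A∩C|: x∈[0,5], y∈[3,5] → 5·2 = 10.
|B∩C|: x∈[1,5], y∈[1,5] → 4·4 = 16.
|A∩B∩C| = 8.
|A ∪ B ∪ C| = 124 − 47 + 8 = 85.00.

85.00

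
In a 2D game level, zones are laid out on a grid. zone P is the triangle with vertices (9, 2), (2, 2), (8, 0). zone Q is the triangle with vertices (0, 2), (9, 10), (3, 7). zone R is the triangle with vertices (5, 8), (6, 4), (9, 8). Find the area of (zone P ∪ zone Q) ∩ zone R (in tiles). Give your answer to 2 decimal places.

1.11

The region (zone P ∪ zone Q) ∩ zone R is the polygon with vertices (5.318,6.727), (5,8), (6.75,8).
By the shoelace formula its area is 1.11.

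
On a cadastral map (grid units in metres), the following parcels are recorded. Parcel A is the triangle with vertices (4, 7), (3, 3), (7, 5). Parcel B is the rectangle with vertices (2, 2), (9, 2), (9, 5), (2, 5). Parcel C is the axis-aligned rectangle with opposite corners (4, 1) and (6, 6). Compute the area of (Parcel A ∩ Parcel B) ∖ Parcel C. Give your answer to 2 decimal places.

1.50

|Parcel A ∩ Parcel B| = 3.5.
|(Parcel A ∩ Parcel B) ∩ Parcel C| = 2.
|(Parcel A ∩ Parcel B) ∖ Parcel C| = 3.5 − 2 = 1.50.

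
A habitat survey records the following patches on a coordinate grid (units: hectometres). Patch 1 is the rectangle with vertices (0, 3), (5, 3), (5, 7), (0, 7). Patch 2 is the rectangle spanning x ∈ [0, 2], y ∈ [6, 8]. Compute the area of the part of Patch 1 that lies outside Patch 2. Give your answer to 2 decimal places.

18.00

|Patch 1∩Patch 2|: x∈[0,2], y∈[6,7] → 2·1 = 2.
|Patch 1| = 20.
|Patch 1 ∖ Patch 2| = |Patch 1| − |Patch 1∩Patch 2| = 20 − 2 = 18.00.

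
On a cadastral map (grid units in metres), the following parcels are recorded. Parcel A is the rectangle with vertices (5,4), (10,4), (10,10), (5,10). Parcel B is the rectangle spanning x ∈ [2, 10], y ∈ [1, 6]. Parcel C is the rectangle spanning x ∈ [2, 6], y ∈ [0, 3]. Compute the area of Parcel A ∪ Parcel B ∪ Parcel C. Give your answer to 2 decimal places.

64.00

By inclusion–exclusion:
Individual areas: |Parcel A| = 30, |Parcel B| = 40, |Parcel C| = 12.
|Parcel A∩Parcel B|: x∈[5,10], y∈[4,6] → 5·2 = 10.
|Parcel A∩Parcel C| = 0 (no overlap).
|Parcel B∩Parcel C|: x∈[2,6], y∈[1,3] → 4·2 = 8.
|Parcel A∩Parcel B∩Parcel C| = 0.
|Parcel A ∪ Parcel B ∪ Parcel C| = 82 − 18 + 0 = 64.00.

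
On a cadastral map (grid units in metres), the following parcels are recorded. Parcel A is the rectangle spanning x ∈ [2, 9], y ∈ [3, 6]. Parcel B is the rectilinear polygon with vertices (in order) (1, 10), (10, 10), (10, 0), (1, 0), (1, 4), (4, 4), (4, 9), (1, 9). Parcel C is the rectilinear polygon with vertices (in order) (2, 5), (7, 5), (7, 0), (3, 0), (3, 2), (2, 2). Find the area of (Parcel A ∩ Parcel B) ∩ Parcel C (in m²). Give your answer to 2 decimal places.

8.00

The region (Parcel A ∩ Parcel B) ∩ Parcel C is the polygon with vertices (2,3), (2,4), (4,4), (4,5), (7,5), (7,3).
By the shoelace formula its area is 8.00.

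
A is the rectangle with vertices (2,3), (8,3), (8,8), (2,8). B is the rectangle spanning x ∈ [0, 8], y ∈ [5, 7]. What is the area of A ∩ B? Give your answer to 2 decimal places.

12.00

|A∩B|: x∈[2,8], y∈[5,7] → 6·2 = 12.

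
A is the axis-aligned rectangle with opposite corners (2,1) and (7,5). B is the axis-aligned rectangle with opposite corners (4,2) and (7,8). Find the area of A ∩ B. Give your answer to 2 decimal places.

|A∩B|: x∈[4,7], y∈[2,5] → 3·3 = 9.

9.00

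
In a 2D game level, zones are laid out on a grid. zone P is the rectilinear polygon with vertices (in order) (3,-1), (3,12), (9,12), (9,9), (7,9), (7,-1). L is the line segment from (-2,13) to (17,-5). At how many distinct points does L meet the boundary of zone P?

2

The segment meets the boundary at (7,4.474), (3,8.263).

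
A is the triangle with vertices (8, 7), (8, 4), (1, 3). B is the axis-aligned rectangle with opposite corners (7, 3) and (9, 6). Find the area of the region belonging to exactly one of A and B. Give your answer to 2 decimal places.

|A| = 10.5, |B| = 6, |A∩B| = 2.0714.
|A △ B| = |A| + |B| − 2·|A∩B| = 10.5 + 6 − 4.1429 = 12.36.

12.36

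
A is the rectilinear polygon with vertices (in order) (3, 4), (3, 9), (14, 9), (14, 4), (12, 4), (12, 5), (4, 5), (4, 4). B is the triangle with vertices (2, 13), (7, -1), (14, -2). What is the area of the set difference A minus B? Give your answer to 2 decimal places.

|A| = 47, |A∩B| = 10.6286.
|A ∖ B| = |A| − |A∩B| = 47 − 10.6286 = 36.37.

36.37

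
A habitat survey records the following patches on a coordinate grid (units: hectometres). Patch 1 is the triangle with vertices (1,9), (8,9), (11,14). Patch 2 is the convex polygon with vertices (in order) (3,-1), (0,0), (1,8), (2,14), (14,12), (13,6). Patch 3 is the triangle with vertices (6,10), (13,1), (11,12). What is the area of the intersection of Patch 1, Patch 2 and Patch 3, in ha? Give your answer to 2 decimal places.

The intersection is the polygon with vertices (6.778,9), (6,10), (9.421,11.368), (8,9).
By the shoelace formula its area is 3.69.

3.69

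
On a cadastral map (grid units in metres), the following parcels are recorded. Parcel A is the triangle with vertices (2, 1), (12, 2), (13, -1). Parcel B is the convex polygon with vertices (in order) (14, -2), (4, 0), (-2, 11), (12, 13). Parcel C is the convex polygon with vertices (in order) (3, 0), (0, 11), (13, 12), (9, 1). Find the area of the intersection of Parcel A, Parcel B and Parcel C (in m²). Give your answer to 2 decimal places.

4.36

The intersection is the polygon with vertices (3.615,0.706), (3.379,1.138), (9.264,1.726), (9,1), (5.348,0.391).
By the shoelace formula its area is 4.36.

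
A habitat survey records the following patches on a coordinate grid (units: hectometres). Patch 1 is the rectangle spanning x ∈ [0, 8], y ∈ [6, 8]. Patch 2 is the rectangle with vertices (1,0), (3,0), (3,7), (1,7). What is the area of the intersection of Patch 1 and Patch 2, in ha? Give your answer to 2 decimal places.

|Patch 1∩Patch 2|: x∈[1,3], y∈[6,7] → 2·1 = 2.

2.00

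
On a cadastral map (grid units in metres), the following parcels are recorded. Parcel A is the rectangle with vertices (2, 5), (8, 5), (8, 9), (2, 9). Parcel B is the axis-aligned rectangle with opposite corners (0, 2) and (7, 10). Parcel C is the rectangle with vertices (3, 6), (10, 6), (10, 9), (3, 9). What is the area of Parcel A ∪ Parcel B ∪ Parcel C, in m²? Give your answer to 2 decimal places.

By inclusion–exclusion:
Individual areas: |Parcel A| = 24, |Parcel B| = 56, |Parcel C| = 21.
|Parcel A∩Parcel B|: x∈[2,7], y∈[5,9] → 5·4 = 20.
|Parcel A∩Parcel C|: x∈[3,8], y∈[6,9] → 5·3 = 15.
|Parcel B∩Parcel C|: x∈[3,7], y∈[6,9] → 4·3 = 12.
|Parcel A∩Parcel B∩Parcel C| = 12.
|Parcel A ∪ Parcel B ∪ Parcel C| = 101 − 47 + 12 = 66.00.

66.00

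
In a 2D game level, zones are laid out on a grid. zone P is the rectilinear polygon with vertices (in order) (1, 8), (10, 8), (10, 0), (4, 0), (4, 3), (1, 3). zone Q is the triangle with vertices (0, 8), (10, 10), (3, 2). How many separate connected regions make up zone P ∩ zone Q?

zone P ∩ zone Q is a single connected region.

1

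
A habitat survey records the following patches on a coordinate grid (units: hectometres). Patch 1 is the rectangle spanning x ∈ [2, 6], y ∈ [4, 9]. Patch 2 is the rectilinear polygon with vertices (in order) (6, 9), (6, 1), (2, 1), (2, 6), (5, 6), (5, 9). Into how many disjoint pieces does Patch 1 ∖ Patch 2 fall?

1

Patch 1 ∖ Patch 2 is a single connected region.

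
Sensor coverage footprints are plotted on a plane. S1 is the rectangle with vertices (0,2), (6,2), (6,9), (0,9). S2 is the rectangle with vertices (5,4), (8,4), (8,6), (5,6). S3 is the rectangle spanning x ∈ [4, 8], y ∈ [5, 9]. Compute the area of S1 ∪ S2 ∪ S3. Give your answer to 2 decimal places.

By inclusion–exclusion:
Individual areas: |S1| = 42, |S2| = 6, |S3| = 16.
|S1∩S2|: x∈[5,6], y∈[4,6] → 1·2 = 2.
|S1∩S3|: x∈[4,6], y∈[5,9] → 2·4 = 8.
|S2∩S3|: x∈[5,8], y∈[5,6] → 3·1 = 3.
|S1∩S2∩S3| = 1.
|S1 ∪ S2 ∪ S3| = 64 − 13 + 1 = 52.00.

52.00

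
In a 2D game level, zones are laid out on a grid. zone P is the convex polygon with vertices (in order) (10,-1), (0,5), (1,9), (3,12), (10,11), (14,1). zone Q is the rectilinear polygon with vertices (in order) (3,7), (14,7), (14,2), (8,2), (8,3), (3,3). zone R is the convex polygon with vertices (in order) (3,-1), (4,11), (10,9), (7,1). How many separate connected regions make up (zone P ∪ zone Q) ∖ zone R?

(zone P ∪ zone Q) ∖ zone R is a single connected region.

1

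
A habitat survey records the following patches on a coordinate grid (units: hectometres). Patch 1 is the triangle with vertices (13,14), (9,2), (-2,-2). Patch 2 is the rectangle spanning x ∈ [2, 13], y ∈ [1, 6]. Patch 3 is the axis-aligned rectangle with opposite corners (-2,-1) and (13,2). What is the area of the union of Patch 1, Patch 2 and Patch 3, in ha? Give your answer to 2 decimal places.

109.27

By inclusion–exclusion:
Individual areas: |Patch 1| = 58, |Patch 2| = 55, |Patch 3| = 45.
|Patch 1∩Patch 2| = 29.7583.
|Patch 1∩Patch 3| = 13.5938.
|Patch 2∩Patch 3|: x∈[2,13], y∈[1,2] → 11·1 = 11.
|Patch 1∩Patch 2∩Patch 3| = 5.625.
|Patch 1 ∪ Patch 2 ∪ Patch 3| = 158 − 54.3521 + 5.625 = 109.27.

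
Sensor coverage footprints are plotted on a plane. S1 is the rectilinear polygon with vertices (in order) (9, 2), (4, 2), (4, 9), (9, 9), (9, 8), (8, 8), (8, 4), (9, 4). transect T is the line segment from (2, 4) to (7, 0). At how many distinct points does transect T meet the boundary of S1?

The segment meets the boundary at (4.5,2), (4,2.4).

2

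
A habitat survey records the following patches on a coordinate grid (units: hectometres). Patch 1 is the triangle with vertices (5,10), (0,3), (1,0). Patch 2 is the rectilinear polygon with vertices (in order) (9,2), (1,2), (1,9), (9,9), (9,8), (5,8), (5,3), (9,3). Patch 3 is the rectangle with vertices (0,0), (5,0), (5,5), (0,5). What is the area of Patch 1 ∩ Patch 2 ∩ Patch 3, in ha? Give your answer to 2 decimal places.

4.07

The intersection is the polygon with vertices (1.8,2), (1,2), (1,4.4), (1.429,5), (3,5).
By the shoelace formula its area is 4.07.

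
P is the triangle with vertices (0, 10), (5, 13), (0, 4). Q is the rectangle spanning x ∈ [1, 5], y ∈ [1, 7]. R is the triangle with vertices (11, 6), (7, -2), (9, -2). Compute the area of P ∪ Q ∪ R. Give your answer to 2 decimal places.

By inclusion–exclusion:
Individual areas: |P| = 15, |Q| = 24, |R| = 8.
|P∩Q| = 0.4.
|P∩R| = 0.
|Q∩R| = 0.
|P∩Q∩R| = 0.
|P ∪ Q ∪ R| = 47 − 0.4 + 0 = 46.60.

46.60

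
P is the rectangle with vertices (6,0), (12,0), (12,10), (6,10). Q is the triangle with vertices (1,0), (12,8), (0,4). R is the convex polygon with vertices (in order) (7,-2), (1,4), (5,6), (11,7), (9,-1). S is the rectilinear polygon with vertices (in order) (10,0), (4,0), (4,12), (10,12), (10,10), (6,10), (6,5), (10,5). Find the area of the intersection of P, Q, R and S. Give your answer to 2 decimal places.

1.28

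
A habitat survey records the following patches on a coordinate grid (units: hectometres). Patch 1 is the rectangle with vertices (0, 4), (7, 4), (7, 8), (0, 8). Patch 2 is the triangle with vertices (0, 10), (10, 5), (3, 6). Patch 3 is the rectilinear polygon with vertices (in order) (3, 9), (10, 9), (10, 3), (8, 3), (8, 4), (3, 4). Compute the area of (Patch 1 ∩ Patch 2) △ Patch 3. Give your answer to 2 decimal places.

31.61

|Patch 1 ∩ Patch 2| = 8.3929.
|(Patch 1 ∩ Patch 2) ∩ Patch 3| = 6.8929.
|(Patch 1 ∩ Patch 2) △ Patch 3| = 8.3929 + 37 − 13.7857 = 31.61.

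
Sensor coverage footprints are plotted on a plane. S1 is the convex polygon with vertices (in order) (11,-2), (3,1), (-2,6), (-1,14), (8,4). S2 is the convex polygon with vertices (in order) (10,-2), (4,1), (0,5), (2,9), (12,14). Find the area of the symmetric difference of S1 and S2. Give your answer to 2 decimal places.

|S1| = 80.5, |S2| = 108, |S1∩S2| = 51.767.
|S1 △ S2| = |S1| + |S2| − 2·|S1∩S2| = 80.5 + 108 − 103.5341 = 84.97.

84.97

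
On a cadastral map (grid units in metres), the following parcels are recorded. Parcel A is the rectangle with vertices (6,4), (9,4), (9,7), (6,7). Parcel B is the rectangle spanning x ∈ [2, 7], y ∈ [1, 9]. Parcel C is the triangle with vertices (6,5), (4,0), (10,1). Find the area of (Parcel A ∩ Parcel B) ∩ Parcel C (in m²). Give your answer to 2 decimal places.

0.50

The region (Parcel A ∩ Parcel B) ∩ Parcel C is the polygon with vertices (6,5), (7,4), (6,4).
By the shoelace formula its area is 0.50.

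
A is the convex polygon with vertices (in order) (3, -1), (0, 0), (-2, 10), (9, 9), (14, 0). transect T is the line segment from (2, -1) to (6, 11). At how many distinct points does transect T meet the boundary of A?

2

The segment meets the boundary at (5.441,9.324), (2.1,-0.7).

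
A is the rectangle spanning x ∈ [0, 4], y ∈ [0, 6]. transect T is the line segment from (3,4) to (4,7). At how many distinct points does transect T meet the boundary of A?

1

The segment meets the boundary at (3.667,6).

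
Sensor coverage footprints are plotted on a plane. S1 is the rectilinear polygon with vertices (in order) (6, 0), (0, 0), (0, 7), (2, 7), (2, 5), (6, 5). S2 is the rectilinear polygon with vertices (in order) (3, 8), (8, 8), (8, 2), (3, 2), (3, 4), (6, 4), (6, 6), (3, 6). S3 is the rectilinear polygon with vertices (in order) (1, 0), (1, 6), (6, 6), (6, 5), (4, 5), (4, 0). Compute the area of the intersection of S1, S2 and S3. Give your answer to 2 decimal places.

2.00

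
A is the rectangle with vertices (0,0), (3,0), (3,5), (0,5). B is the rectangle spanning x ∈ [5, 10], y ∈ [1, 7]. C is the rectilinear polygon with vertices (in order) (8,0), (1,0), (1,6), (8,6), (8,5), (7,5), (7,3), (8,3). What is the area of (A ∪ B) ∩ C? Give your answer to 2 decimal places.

23.00

|A ∪ B| = 45.
|(A ∪ B) ∩ C| = 23.00.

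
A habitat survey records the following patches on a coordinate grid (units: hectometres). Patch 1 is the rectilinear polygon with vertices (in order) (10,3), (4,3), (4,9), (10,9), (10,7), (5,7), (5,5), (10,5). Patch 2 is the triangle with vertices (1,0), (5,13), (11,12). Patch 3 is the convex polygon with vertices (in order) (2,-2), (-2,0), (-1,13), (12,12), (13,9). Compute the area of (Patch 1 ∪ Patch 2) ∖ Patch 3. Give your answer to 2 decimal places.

|Patch 1 ∪ Patch 2| = 56.85.
|(Patch 1 ∪ Patch 2) ∩ Patch 3| = 51.6312.
|(Patch 1 ∪ Patch 2) ∖ Patch 3| = 56.85 − 51.6312 = 5.22.

5.22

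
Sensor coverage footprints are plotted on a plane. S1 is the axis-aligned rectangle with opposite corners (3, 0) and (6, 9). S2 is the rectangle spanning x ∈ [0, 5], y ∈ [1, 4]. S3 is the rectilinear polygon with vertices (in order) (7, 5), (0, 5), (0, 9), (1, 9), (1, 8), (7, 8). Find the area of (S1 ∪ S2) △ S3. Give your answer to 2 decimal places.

40.00

|S1 ∪ S2| = 36.
|(S1 ∪ S2) ∩ S3| = 9.
|(S1 ∪ S2) △ S3| = 36 + 22 − 18 = 40.00.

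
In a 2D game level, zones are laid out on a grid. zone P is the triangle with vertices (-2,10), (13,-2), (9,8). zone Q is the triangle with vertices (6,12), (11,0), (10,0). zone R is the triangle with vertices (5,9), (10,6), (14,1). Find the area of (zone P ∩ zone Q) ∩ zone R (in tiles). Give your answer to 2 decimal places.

0.52

The region (zone P ∩ zone Q) ∩ zone R is the polygon with vertices (7.5,7.5), (8,7.2), (8.573,5.824), (7.842,6.474).
By the shoelace formula its area is 0.52.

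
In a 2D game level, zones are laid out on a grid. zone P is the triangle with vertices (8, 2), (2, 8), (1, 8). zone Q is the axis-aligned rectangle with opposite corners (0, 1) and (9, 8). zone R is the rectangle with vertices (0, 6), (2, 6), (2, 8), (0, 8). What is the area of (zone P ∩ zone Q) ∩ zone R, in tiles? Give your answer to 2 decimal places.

0.43

The region (zone P ∩ zone Q) ∩ zone R is the polygon with vertices (1,8), (2,8), (2,7.143).
By the shoelace formula its area is 0.43.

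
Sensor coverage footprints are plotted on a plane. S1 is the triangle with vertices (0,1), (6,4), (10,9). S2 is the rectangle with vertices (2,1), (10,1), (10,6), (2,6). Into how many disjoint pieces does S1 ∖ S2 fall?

S1 ∖ S2 splits into 2 disjoint pieces (area 0.6, area 2.025).

2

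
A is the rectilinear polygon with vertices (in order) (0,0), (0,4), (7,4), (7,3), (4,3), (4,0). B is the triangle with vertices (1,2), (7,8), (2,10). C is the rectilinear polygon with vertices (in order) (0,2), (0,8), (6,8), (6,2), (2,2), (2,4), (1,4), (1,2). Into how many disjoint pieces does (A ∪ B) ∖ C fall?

(A ∪ B) ∖ C splits into 3 disjoint pieces (area 10, area 5.75, area 1).

3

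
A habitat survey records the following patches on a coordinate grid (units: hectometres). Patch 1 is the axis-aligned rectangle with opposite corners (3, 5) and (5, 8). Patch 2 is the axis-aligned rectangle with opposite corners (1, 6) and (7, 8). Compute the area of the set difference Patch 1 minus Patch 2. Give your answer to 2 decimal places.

|Patch 1∩Patch 2|: x∈[3,5], y∈[6,8] → 2·2 = 4.
|Patch 1| = 6.
|Patch 1 ∖ Patch 2| = |Patch 1| − |Patch 1∩Patch 2| = 6 − 4 = 2.00.

2.00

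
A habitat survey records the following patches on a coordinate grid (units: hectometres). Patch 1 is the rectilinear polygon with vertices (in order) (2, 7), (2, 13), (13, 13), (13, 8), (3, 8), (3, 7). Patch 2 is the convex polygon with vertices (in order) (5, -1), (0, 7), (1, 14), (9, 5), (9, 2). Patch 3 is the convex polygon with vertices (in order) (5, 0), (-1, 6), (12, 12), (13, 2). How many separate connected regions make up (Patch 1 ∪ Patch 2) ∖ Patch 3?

(Patch 1 ∪ Patch 2) ∖ Patch 3 splits into 2 disjoint pieces (area 47.2979, area 1.8333).

2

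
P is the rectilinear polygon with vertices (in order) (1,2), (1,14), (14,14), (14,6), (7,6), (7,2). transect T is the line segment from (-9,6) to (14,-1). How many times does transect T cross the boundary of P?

The segment meets the boundary at (4.143,2), (1,2.957).

2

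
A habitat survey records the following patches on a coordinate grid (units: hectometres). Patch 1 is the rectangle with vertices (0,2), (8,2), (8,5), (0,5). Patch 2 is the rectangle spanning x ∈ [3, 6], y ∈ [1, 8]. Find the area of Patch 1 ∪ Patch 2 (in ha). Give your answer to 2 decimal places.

By inclusion–exclusion:
Individual areas: |Patch 1| = 24, |Patch 2| = 21.
|Patch 1∩Patch 2|: x∈[3,6], y∈[2,5] → 3·3 = 9.
|Patch 1 ∪ Patch 2| = 45 − 9 = 36.00.

36.00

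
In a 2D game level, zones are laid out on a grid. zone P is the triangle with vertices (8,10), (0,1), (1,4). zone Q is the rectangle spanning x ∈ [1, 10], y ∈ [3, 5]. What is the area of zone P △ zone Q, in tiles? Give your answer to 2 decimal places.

|zone P| = 7.5, |zone Q| = 18, |zone P∩zone Q| = 2.75.
|zone P △ zone Q| = |zone P| + |zone Q| − 2·|zone P∩zone Q| = 7.5 + 18 − 5.5 = 20.00.

20.00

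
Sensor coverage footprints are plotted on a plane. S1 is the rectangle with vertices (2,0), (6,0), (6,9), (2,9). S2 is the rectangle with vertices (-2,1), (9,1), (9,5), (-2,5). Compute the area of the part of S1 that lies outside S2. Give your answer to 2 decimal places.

|S1∩S2|: x∈[2,6], y∈[1,5] → 4·4 = 16.
|S1| = 36.
|S1 ∖ S2| = |S1| − |S1∩S2| = 36 − 16 = 20.00.

20.00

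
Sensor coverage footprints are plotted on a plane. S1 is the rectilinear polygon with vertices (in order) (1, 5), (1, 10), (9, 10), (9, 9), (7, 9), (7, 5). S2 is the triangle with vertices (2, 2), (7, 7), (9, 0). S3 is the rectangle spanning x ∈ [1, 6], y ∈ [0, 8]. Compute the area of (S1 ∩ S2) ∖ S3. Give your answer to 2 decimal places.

1.50

|S1 ∩ S2| = 2.
|(S1 ∩ S2) ∩ S3| = 0.5.
|(S1 ∩ S2) ∖ S3| = 2 − 0.5 = 1.50.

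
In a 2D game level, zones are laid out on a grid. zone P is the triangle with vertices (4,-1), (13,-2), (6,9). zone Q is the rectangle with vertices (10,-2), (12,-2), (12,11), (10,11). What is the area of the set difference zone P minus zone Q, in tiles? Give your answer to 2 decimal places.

|zone P| = 46, |zone P∩zone Q| = 5.8413.
|zone P ∖ zone Q| = |zone P| − |zone P∩zone Q| = 46 − 5.8413 = 40.16.

40.16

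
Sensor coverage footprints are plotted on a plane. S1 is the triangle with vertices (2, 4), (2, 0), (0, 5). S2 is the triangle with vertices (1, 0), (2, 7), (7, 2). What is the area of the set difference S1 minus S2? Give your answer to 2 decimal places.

2.04

|S1| = 4, |S1∩S2| = 1.9593.
|S1 ∖ S2| = |S1| − |S1∩S2| = 4 − 1.9593 = 2.04.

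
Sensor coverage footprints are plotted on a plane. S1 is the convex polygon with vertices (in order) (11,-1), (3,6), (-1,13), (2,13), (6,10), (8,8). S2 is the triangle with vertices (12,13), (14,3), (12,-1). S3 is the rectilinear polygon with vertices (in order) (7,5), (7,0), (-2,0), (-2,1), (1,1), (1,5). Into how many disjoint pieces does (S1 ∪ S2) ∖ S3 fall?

2

(S1 ∪ S2) ∖ S3 splits into 2 disjoint pieces (area 51.9286, area 14).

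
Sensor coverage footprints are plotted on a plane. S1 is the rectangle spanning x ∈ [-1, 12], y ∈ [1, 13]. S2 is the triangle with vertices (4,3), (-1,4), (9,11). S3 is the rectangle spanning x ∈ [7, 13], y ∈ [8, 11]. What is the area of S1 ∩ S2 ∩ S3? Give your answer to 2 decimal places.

1.79

The intersection is the polygon with vertices (9,11), (7.125,8), (7,8), (7,9.6).
By the shoelace formula its area is 1.79.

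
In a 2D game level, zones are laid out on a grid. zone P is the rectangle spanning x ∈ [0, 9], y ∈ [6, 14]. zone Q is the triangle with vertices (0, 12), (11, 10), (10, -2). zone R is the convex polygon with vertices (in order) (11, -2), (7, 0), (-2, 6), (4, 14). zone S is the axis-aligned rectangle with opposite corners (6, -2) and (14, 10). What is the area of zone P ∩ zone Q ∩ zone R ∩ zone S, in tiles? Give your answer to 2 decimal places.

The intersection is the polygon with vertices (7.5,6), (6,6), (6,9.429).
By the shoelace formula its area is 2.57.

2.57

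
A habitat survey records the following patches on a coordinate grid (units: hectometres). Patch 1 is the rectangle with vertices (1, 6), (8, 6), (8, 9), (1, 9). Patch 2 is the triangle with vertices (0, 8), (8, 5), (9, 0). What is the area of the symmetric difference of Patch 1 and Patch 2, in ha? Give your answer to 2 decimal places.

|Patch 1| = 21, |Patch 2| = 18.5, |Patch 1∩Patch 2| = 2.8264.
|Patch 1 △ Patch 2| = |Patch 1| + |Patch 2| − 2·|Patch 1∩Patch 2| = 21 + 18.5 − 5.6528 = 33.85.

33.85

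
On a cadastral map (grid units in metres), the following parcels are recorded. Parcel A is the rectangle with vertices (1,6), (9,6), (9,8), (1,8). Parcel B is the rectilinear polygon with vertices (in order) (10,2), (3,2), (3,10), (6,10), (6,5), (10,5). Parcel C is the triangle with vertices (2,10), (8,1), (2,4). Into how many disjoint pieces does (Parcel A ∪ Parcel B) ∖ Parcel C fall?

(Parcel A ∪ Parcel B) ∖ Parcel C splits into 3 disjoint pieces (area 27.9167, area 2.25, area 2).

3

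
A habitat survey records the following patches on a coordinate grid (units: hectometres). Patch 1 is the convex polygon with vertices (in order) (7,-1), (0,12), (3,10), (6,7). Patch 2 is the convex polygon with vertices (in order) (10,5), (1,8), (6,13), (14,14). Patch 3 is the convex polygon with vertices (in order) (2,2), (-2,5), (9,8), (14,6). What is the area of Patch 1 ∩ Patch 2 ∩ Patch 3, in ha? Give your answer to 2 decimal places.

0.61

The intersection is the polygon with vertices (6,7), (6.087,6.304), (4.6,6.8), (5.857,7.143).
By the shoelace formula its area is 0.61.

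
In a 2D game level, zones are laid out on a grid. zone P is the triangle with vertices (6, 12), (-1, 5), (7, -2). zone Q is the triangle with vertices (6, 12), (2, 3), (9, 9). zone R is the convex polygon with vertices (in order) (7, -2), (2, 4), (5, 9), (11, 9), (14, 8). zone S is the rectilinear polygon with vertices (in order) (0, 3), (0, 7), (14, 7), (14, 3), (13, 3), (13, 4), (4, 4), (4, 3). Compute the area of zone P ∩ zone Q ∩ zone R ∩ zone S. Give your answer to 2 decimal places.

5.64

The intersection is the polygon with vertices (2.29,3.652), (3.714,6.857), (3.8,7), (6.357,7), (6.375,6.75), (2.486,3.417).
By the shoelace formula its area is 5.64.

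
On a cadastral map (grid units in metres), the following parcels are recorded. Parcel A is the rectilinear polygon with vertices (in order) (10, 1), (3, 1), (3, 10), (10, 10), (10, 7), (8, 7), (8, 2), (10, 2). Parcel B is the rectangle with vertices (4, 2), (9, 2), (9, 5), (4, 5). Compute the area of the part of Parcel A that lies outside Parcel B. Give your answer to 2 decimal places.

41.00

|Parcel A| = 53, |Parcel A∩Parcel B| = 12.
|Parcel A ∖ Parcel B| = |Parcel A| − |Parcel A∩Parcel B| = 53 − 12 = 41.00.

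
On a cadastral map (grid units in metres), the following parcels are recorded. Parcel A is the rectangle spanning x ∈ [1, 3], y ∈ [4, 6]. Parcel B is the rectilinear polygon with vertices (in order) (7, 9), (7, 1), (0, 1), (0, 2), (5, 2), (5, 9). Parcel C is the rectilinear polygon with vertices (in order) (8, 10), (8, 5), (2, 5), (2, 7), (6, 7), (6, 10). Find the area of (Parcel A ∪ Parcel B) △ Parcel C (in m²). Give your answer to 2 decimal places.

|Parcel A ∪ Parcel B| = 25.
|(Parcel A ∪ Parcel B) ∩ Parcel C| = 7.
|(Parcel A ∪ Parcel B) △ Parcel C| = 25 + 18 − 14 = 29.00.

29.00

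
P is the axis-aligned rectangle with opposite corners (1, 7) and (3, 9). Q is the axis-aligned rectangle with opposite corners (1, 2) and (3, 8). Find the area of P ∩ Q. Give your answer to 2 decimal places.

|P∩Q|: x∈[1,3], y∈[7,8] → 2·1 = 2.

2.00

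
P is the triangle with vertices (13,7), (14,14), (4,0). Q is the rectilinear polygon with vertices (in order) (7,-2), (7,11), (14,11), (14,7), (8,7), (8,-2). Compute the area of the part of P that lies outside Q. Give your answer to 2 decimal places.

14.39

|P| = 28, |P∩Q| = 13.6063.
|P ∖ Q| = |P| − |P∩Q| = 28 − 13.6063 = 14.39.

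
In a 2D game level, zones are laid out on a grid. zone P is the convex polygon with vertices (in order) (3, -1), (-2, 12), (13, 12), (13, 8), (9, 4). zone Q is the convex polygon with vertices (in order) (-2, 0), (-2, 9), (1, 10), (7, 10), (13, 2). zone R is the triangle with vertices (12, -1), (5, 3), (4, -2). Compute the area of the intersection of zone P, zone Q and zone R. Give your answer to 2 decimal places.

The intersection is the polygon with vertices (5.381,0.984), (4.575,0.877), (5,3), (6.661,2.051).
By the shoelace formula its area is 2.33.

2.33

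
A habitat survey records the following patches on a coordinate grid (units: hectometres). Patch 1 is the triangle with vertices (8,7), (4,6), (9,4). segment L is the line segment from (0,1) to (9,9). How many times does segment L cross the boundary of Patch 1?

2

The segment meets the boundary at (6.261,6.565), (5.121,5.552).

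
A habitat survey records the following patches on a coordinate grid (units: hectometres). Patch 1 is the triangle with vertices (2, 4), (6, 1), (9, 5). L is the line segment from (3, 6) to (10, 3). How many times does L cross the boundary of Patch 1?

The segment meets the boundary at (8.108,3.811), (6.25,4.607).

2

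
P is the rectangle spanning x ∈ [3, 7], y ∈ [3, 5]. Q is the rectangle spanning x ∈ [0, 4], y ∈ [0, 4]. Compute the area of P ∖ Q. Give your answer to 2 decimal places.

|P∩Q|: x∈[3,4], y∈[3,4] → 1·1 = 1.
|P| = 8.
|P ∖ Q| = |P| − |P∩Q| = 8 − 1 = 7.00.

7.00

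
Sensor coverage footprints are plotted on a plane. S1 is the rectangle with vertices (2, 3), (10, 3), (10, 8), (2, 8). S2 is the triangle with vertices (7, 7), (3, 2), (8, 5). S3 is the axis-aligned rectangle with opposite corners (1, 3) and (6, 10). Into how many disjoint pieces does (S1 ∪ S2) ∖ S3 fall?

(S1 ∪ S2) ∖ S3 splits into 2 disjoint pieces (area 20, area 0.4333).

2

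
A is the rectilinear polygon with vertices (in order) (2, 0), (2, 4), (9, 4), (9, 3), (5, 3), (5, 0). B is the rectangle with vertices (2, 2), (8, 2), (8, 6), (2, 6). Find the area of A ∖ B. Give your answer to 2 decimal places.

7.00

|A| = 16, |A∩B| = 9.
|A ∖ B| = |A| − |A∩B| = 16 − 9 = 7.00.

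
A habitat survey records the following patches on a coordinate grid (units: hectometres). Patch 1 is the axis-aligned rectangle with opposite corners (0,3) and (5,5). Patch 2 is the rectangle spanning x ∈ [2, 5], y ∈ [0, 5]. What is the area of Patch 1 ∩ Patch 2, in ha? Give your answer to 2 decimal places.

|Patch 1∩Patch 2|: x∈[2,5], y∈[3,5] → 3·2 = 6.

6.00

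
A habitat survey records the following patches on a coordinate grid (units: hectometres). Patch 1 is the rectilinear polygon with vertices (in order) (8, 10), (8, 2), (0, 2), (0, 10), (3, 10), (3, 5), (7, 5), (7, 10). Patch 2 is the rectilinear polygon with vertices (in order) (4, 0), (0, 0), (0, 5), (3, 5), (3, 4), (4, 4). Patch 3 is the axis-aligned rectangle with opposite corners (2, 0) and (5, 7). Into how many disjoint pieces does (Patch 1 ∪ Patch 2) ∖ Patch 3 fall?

2

(Patch 1 ∪ Patch 2) ∖ Patch 3 splits into 2 disjoint pieces (area 14, area 23).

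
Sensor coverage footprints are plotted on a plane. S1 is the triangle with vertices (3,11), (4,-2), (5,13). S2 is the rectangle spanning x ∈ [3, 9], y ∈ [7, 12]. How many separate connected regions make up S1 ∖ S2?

S1 ∖ S2 splits into 2 disjoint pieces (area 5.8154, area 0.4667).

2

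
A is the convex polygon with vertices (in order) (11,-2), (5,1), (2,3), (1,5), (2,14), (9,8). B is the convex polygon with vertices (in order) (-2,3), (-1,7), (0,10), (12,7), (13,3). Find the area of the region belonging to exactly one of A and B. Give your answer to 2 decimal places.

|A| = 85.5, |B| = 75.5, |A∩B| = 46.2738.
|A △ B| = |A| + |B| − 2·|A∩B| = 85.5 + 75.5 − 92.5477 = 68.45.

68.45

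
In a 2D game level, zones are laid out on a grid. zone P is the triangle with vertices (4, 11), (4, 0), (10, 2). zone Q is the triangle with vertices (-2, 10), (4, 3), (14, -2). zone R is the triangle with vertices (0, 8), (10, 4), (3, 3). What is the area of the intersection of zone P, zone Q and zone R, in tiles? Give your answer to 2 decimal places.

3.11

The intersection is the polygon with vertices (6.64,3.52), (4,3.143), (4,5.5).
By the shoelace formula its area is 3.11.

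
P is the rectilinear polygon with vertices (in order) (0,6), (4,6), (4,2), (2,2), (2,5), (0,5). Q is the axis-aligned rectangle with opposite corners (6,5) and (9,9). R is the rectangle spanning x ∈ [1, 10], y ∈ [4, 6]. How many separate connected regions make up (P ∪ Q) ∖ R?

3

(P ∪ Q) ∖ R splits into 3 disjoint pieces (area 1, area 4, area 9).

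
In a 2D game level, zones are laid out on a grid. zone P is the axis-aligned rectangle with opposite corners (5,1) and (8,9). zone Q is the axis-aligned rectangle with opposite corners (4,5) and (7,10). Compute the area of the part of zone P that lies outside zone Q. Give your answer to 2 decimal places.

16.00

|zone P∩zone Q|: x∈[5,7], y∈[5,9] → 2·4 = 8.
|zone P| = 24.
|zone P ∖ zone Q| = |zone P| − |zone P∩zone Q| = 24 − 8 = 16.00.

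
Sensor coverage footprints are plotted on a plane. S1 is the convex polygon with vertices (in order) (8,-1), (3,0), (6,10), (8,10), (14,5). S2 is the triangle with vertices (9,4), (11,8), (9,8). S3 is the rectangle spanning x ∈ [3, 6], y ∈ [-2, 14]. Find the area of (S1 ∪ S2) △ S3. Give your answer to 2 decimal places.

86.81

|S1 ∪ S2| = 70.6059.
|(S1 ∪ S2) ∩ S3| = 15.9.
|(S1 ∪ S2) △ S3| = 70.6059 + 48 − 31.8 = 86.81.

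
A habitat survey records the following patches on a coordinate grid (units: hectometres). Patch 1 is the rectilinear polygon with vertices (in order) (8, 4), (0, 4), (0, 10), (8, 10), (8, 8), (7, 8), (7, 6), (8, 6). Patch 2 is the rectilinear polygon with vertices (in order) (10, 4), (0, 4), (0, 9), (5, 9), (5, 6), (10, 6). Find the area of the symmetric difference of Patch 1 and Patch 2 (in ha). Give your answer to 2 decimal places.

|Patch 1| = 46, |Patch 2| = 35, |Patch 1∩Patch 2| = 31.
|Patch 1 △ Patch 2| = |Patch 1| + |Patch 2| − 2·|Patch 1∩Patch 2| = 46 + 35 − 62 = 19.00.

19.00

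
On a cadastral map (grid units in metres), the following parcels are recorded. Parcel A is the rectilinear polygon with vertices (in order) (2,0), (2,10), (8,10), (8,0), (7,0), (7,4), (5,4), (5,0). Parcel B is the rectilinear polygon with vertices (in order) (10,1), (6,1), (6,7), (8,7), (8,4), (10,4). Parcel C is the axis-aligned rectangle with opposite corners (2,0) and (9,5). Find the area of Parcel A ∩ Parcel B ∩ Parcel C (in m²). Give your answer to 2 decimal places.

The intersection is the polygon with vertices (8,1), (7,1), (7,4), (6,4), (6,5), (8,5), (8,4).
By the shoelace formula its area is 5.00.

5.00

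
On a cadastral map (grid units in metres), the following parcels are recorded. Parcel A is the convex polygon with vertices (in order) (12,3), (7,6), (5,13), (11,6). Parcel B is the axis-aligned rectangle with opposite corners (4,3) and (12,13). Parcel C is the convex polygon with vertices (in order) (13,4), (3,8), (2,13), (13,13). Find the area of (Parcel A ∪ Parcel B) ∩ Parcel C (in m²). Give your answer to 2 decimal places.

56.00

The region (Parcel A ∪ Parcel B) ∩ Parcel C is the polygon with vertices (12,4.4), (4,7.6), (4,13), (5,13), (12,13).
By the shoelace formula its area is 56.00.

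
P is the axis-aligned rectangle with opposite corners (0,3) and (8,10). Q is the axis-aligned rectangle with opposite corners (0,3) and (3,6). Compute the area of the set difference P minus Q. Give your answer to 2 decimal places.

|P∩Q|: x∈[0,3], y∈[3,6] → 3·3 = 9.
|P| = 56.
|P ∖ Q| = |P| − |P∩Q| = 56 − 9 = 47.00.

47.00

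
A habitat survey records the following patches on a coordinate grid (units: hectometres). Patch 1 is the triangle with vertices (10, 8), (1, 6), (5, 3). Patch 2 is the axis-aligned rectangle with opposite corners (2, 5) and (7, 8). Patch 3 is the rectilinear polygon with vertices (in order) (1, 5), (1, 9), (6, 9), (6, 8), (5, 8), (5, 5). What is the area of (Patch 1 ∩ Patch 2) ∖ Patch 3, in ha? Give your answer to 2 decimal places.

|Patch 1 ∩ Patch 2| = 8.8472.
|(Patch 1 ∩ Patch 2) ∩ Patch 3| = 4.625.
|(Patch 1 ∩ Patch 2) ∖ Patch 3| = 8.8472 − 4.625 = 4.22.

4.22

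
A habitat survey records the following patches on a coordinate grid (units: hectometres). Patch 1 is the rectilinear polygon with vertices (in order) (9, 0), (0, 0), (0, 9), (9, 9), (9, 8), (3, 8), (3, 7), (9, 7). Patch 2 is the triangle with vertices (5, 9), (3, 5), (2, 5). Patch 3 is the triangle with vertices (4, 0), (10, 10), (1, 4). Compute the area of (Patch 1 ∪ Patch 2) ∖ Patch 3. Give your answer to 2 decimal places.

51.21

|Patch 1 ∪ Patch 2| = 75.375.
|(Patch 1 ∪ Patch 2) ∩ Patch 3| = 24.1667.
|(Patch 1 ∪ Patch 2) ∖ Patch 3| = 75.375 − 24.1667 = 51.21.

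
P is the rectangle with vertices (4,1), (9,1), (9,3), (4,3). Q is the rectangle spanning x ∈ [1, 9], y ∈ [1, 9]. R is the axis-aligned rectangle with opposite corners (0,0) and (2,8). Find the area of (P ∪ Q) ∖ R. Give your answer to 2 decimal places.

|P ∪ Q| = 64.
|(P ∪ Q) ∩ R| = 7.
|(P ∪ Q) ∖ R| = 64 − 7 = 57.00.

57.00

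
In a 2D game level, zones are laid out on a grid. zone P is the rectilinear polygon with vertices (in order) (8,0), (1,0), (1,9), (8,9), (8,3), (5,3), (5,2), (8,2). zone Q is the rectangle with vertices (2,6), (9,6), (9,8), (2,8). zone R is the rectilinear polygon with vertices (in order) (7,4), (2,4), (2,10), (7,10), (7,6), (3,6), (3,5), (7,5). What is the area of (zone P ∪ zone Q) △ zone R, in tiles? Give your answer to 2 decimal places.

46.00

|zone P ∪ zone Q| = 62.
|(zone P ∪ zone Q) ∩ zone R| = 21.
|(zone P ∪ zone Q) △ zone R| = 62 + 26 − 42 = 46.00.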